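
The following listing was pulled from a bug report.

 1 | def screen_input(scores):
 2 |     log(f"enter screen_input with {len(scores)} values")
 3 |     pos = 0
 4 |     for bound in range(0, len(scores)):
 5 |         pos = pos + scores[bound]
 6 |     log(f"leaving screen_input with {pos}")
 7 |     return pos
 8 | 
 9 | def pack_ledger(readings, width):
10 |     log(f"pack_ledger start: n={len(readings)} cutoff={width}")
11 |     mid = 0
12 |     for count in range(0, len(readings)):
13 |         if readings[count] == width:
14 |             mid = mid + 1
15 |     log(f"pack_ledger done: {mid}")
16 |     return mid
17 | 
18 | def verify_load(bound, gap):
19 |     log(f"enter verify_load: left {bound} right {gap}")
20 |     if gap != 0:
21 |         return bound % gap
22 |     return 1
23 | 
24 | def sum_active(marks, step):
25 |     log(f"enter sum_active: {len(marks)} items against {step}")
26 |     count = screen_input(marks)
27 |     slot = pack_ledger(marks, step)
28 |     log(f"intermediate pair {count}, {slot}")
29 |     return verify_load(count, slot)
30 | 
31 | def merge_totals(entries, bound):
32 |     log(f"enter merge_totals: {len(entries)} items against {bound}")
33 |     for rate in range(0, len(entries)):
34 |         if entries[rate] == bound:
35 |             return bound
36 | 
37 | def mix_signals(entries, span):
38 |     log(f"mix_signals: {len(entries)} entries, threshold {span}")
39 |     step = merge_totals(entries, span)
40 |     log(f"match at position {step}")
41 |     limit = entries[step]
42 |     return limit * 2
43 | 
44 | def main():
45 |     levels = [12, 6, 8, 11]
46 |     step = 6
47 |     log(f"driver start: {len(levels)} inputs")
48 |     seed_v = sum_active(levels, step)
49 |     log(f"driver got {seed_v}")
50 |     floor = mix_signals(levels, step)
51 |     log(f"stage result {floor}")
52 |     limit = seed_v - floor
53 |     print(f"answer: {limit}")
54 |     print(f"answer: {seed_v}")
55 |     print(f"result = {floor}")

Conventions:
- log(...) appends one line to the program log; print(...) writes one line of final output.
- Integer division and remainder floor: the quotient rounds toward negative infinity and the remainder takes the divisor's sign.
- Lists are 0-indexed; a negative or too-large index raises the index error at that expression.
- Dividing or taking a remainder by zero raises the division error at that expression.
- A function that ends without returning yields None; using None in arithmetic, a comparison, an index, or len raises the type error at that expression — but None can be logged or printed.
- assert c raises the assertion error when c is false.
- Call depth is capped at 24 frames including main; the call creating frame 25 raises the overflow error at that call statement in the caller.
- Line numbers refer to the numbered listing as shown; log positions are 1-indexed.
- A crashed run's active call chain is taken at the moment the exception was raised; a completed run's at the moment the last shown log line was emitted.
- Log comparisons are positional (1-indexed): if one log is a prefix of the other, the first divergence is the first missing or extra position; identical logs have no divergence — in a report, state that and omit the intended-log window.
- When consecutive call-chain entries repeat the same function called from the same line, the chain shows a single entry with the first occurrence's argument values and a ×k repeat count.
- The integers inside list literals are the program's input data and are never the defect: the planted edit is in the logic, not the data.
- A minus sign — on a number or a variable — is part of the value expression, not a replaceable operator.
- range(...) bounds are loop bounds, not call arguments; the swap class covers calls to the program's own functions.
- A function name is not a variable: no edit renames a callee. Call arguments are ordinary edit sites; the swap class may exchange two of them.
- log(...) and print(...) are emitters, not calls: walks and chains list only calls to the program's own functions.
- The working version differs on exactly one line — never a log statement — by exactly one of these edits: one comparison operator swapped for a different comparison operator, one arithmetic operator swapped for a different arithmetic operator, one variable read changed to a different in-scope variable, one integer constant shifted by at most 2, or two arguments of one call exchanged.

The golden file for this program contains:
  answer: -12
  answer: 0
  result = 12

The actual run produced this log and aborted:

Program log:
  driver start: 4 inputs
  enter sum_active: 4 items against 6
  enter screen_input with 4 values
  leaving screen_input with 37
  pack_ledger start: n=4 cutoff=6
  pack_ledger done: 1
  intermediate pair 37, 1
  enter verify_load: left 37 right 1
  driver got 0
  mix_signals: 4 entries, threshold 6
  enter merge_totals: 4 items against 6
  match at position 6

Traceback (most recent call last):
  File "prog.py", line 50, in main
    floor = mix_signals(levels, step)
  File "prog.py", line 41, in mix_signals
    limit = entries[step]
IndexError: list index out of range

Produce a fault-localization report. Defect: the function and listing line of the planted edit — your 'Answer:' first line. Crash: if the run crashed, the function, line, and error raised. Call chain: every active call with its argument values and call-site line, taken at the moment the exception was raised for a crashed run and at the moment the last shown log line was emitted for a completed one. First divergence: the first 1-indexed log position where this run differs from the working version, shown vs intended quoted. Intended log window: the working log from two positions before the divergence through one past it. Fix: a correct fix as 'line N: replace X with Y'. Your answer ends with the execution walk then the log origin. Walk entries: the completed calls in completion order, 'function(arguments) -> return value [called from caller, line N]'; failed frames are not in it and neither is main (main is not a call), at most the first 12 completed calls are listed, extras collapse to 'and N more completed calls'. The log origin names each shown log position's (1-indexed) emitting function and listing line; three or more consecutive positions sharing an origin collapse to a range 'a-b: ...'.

Answer: the defect is in merge_totals at line 35.
Key fact: Position 12 is the first bad log line: 'match at position 6' should read 'match at position 1'.
Crash: mix_signals, line 41, IndexError.
Call chain: main -> mix_signals([12, 6, 8, 11], 6) (called at line 50).
First divergence: at position 12 the run shows 'match at position 6' where the working version logs 'match at position 1'.
Intended log window:
  10: mix_signals: 4 entries, threshold 6
  11: enter merge_totals: 4 items against 6
  12: match at position 1
  13: stage result 12
Execution walk:
  screen_input([12, 6, 8, 11]) -> 37  [called from sum_active, line 26]
  pack_ledger([12, 6, 8, 11], 6) -> 1  [called from sum_active, line 27]
  verify_load(37, 1) -> 0  [called from sum_active, line 29]
  sum_active([12, 6, 8, 11], 6) -> 0  [called from main, line 48]
  merge_totals([12, 6, 8, 11], 6) -> 6  [called from mix_signals, line 39]
Log origin:
  1 — main, line 47
  2 — sum_active, line 25
  3 — screen_input, line 2
  4 — screen_input, line 6
  5 — pack_ledger, line 10
  6 — pack_ledger, line 15
  7 — sum_active, line 28
  8 — verify_load, line 19
  9 — main, line 49
  10 — mix_signals, line 38
  11 — merge_totals, line 32
  12 — mix_signals, line 40
A correct fix: line 35: replace `bound` with `rate`.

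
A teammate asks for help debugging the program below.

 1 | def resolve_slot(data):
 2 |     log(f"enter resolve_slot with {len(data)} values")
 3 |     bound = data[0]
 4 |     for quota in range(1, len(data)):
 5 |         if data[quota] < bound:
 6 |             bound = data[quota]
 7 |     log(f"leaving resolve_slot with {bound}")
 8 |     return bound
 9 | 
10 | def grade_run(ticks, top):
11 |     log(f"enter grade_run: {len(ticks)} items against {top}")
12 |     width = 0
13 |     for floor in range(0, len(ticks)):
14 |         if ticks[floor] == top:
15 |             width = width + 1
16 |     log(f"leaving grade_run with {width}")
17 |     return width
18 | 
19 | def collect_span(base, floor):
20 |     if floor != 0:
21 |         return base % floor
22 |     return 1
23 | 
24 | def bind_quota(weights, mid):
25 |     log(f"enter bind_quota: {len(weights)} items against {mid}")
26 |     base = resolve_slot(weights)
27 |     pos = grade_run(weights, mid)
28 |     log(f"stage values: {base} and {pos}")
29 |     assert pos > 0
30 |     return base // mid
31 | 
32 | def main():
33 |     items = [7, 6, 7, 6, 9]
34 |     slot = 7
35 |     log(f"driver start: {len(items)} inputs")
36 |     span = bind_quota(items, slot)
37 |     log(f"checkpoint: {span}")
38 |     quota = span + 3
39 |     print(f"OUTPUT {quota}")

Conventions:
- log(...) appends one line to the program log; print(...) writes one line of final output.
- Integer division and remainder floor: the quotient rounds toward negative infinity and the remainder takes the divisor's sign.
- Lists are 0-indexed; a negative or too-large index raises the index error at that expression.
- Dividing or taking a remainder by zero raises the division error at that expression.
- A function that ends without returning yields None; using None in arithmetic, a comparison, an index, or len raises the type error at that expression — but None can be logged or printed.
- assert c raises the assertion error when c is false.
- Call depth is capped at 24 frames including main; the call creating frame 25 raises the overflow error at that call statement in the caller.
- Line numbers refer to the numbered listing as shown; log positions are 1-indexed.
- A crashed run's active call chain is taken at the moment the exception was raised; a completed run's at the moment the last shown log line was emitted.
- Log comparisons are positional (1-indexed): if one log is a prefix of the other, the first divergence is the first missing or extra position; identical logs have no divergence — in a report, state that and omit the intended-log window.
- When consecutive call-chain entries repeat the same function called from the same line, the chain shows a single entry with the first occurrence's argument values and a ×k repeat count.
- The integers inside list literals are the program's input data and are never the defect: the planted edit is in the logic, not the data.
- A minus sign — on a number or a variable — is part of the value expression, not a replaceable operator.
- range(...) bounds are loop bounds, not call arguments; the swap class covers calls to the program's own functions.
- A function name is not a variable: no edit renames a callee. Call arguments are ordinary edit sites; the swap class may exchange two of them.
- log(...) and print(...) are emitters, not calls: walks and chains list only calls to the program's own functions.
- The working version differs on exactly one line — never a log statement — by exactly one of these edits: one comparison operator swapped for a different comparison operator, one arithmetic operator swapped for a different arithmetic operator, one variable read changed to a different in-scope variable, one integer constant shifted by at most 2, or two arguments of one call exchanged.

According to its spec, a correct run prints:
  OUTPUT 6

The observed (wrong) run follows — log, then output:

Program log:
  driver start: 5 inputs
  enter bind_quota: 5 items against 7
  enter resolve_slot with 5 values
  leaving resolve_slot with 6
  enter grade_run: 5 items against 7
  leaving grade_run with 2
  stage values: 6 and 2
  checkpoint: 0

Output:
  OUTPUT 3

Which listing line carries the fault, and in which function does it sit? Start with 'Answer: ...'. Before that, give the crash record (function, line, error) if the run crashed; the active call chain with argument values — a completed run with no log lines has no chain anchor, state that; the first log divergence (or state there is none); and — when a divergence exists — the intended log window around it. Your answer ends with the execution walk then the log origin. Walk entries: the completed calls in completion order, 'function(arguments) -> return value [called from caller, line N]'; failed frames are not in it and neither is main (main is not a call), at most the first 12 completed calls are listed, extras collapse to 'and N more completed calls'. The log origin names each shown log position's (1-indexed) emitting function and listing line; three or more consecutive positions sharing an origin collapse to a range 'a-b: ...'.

Answer: the defect is in bind_quota at line 30.
Core observation: Everything matches until log position 8, which reads 'checkpoint: 0' in place of 'checkpoint: 3'.
Call chain: main.
First divergence: position 8; shown 'checkpoint: 0' vs intended 'checkpoint: 3'.
Intended log window:
  6: leaving grade_run with 2
  7: stage values: 6 and 2
  8: checkpoint: 3
Execution walk:
  resolve_slot([7, 6, 7, 6, 9]) -> 6  [called from bind_quota, line 26]
  grade_run([7, 6, 7, 6, 9], 7) -> 2  [called from bind_quota, line 27]
  bind_quota([7, 6, 7, 6, 9], 7) -> 0  [called from main, line 36]
Origin of each log line:
  1: logged in main at line 35
  2: logged in bind_quota at line 25
  3: logged in resolve_slot at line 2
  4: logged in resolve_slot at line 7
  5: logged in grade_run at line 11
  6: logged in grade_run at line 16
  7: logged in bind_quota at line 28
  8: logged in main at line 37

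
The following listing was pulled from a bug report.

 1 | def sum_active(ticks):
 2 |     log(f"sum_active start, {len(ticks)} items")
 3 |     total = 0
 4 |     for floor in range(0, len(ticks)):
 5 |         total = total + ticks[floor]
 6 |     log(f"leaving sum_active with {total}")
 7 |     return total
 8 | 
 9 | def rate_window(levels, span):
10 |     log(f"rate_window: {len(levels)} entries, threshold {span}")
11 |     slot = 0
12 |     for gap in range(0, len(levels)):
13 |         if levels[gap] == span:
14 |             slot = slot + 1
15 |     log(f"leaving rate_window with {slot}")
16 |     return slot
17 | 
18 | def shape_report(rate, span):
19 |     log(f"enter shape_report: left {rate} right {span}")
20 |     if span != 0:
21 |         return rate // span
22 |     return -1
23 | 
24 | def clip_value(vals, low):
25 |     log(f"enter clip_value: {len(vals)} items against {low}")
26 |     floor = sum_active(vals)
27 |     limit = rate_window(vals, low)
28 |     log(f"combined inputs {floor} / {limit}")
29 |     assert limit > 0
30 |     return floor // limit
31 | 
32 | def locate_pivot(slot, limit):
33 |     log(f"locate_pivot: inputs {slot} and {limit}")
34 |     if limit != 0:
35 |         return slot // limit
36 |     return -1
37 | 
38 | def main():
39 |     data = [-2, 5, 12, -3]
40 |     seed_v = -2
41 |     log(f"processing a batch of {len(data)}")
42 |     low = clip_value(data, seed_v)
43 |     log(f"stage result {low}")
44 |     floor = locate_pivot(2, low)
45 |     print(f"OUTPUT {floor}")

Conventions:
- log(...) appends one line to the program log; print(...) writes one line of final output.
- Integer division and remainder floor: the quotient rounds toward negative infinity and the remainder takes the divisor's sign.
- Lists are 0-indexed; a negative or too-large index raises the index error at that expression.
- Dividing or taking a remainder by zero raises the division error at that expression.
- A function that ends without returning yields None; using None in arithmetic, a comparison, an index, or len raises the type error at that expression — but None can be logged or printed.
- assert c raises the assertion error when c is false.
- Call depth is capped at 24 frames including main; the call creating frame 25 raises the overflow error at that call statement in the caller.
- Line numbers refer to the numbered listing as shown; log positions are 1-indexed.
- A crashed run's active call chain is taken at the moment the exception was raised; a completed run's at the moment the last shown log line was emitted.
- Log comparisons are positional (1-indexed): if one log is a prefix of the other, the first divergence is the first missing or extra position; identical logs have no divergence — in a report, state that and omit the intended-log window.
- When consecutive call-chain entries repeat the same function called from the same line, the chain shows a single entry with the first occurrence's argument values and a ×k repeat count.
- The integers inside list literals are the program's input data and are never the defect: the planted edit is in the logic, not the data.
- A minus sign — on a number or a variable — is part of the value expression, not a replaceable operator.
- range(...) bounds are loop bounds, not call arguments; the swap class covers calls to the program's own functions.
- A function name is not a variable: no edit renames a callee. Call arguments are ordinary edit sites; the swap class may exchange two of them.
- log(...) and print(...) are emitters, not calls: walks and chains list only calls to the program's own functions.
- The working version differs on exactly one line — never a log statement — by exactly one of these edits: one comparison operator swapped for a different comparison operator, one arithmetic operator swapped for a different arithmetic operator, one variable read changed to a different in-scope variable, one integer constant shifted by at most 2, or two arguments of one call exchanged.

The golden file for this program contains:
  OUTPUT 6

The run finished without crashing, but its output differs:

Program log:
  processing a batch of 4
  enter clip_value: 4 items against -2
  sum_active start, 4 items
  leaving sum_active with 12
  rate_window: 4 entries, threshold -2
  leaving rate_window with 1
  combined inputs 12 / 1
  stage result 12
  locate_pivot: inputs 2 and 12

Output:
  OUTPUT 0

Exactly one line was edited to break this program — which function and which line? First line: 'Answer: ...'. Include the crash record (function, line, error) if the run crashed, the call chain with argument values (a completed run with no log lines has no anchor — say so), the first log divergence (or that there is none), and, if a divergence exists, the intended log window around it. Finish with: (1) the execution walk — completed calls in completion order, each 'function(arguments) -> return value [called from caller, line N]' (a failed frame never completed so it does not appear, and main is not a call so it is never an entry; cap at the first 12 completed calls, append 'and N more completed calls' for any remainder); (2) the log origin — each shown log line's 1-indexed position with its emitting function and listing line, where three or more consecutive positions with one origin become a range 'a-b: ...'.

Answer: the defect is in main at line 44.
Key observation: At log position 9 the runs split — shown 'locate_pivot: inputs 2 and 12', but the working version logs 'locate_pivot: inputs 12 and 2'.
Call chain: main -> locate_pivot(2, 12) (called at line 44).
First divergence: at position 9 the run shows 'locate_pivot: inputs 2 and 12' where the working version logs 'locate_pivot: inputs 12 and 2'.
Intended log window:
  7: combined inputs 12 / 1
  8: stage result 12
  9: locate_pivot: inputs 12 and 2
Execution walk:
  sum_active([-2, 5, 12, -3]) -> 12  [called from clip_value, line 26]
  rate_window([-2, 5, 12, -3], -2) -> 1  [called from clip_value, line 27]
  clip_value([-2, 5, 12, -3], -2) -> 12  [called from main, line 42]
  locate_pivot(2, 12) -> 0  [called from main, line 44]
Origin of each log line:
  1 — main, line 41
  2 — clip_value, line 25
  3 — sum_active, line 2
  4 — sum_active, line 6
  5 — rate_window, line 10
  6 — rate_window, line 15
  7 — clip_value, line 28
  8 — main, line 43
  9 — locate_pivot, line 33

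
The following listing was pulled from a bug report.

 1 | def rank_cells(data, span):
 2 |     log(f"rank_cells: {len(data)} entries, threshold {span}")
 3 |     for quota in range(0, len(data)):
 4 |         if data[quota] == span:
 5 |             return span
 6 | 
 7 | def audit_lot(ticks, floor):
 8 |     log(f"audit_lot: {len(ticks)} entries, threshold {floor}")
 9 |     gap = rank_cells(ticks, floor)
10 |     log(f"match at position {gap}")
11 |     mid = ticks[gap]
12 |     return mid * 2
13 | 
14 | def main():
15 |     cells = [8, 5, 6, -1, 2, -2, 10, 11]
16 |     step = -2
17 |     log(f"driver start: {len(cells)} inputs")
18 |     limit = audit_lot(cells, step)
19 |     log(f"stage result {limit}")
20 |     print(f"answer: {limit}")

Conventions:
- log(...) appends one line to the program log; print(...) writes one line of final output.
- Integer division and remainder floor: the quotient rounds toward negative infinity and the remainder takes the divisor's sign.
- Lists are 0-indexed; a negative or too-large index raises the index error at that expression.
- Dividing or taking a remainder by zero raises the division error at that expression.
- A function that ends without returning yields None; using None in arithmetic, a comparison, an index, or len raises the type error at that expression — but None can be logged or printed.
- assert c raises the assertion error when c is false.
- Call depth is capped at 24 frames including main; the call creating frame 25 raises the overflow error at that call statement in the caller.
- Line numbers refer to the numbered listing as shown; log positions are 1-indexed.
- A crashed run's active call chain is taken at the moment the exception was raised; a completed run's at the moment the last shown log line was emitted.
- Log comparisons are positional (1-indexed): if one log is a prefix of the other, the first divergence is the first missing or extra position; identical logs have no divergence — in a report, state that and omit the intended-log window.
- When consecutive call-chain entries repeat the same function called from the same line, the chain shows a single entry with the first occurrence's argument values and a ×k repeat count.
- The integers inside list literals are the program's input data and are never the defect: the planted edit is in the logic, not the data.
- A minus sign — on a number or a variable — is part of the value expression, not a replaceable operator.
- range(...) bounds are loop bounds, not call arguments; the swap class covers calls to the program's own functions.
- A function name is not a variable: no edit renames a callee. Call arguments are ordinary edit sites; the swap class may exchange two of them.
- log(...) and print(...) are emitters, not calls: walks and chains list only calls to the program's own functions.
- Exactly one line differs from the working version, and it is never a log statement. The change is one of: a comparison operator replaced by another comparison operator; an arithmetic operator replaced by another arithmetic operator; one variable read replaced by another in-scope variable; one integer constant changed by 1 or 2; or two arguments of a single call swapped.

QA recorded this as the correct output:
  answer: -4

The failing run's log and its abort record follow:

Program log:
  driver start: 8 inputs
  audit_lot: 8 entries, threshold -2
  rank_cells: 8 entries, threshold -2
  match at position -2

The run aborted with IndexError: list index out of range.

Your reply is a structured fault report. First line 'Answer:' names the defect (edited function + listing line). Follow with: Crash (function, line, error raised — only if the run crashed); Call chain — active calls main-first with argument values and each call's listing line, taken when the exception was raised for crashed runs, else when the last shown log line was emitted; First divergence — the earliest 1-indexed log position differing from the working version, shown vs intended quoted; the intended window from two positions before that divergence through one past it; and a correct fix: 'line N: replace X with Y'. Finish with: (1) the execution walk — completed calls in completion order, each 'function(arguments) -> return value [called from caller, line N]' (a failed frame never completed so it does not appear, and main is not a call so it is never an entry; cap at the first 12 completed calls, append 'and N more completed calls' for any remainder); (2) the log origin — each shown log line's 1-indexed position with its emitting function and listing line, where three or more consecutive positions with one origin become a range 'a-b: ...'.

Answer: the defect is in rank_cells at line 5.
The tell: At log position 4 the runs split — shown 'match at position -2', but the working version logs 'match at position 5'.
Crash: audit_lot, line 11, IndexError.
Call chain: main -> audit_lot([8, 5, 6, -1, 2, -2, 10, 11], -2) (called at line 18).
First divergence: position 4 — the shown line 'match at position -2' should read 'match at position 5'.
Intended log window:
  2: audit_lot: 8 entries, threshold -2
  3: rank_cells: 8 entries, threshold -2
  4: match at position 5
  5: stage result -4
Execution walk:
  rank_cells([8, 5, 6, -1, 2, -2, 10, 11], -2) -> -2  [called from audit_lot, line 9]
Log origin:
  1: emitted by main (line 17)
  2: emitted by audit_lot (line 8)
  3: emitted by rank_cells (line 2)
  4: emitted by audit_lot (line 10)
A correct fix: line 5: replace `span` with `quota`.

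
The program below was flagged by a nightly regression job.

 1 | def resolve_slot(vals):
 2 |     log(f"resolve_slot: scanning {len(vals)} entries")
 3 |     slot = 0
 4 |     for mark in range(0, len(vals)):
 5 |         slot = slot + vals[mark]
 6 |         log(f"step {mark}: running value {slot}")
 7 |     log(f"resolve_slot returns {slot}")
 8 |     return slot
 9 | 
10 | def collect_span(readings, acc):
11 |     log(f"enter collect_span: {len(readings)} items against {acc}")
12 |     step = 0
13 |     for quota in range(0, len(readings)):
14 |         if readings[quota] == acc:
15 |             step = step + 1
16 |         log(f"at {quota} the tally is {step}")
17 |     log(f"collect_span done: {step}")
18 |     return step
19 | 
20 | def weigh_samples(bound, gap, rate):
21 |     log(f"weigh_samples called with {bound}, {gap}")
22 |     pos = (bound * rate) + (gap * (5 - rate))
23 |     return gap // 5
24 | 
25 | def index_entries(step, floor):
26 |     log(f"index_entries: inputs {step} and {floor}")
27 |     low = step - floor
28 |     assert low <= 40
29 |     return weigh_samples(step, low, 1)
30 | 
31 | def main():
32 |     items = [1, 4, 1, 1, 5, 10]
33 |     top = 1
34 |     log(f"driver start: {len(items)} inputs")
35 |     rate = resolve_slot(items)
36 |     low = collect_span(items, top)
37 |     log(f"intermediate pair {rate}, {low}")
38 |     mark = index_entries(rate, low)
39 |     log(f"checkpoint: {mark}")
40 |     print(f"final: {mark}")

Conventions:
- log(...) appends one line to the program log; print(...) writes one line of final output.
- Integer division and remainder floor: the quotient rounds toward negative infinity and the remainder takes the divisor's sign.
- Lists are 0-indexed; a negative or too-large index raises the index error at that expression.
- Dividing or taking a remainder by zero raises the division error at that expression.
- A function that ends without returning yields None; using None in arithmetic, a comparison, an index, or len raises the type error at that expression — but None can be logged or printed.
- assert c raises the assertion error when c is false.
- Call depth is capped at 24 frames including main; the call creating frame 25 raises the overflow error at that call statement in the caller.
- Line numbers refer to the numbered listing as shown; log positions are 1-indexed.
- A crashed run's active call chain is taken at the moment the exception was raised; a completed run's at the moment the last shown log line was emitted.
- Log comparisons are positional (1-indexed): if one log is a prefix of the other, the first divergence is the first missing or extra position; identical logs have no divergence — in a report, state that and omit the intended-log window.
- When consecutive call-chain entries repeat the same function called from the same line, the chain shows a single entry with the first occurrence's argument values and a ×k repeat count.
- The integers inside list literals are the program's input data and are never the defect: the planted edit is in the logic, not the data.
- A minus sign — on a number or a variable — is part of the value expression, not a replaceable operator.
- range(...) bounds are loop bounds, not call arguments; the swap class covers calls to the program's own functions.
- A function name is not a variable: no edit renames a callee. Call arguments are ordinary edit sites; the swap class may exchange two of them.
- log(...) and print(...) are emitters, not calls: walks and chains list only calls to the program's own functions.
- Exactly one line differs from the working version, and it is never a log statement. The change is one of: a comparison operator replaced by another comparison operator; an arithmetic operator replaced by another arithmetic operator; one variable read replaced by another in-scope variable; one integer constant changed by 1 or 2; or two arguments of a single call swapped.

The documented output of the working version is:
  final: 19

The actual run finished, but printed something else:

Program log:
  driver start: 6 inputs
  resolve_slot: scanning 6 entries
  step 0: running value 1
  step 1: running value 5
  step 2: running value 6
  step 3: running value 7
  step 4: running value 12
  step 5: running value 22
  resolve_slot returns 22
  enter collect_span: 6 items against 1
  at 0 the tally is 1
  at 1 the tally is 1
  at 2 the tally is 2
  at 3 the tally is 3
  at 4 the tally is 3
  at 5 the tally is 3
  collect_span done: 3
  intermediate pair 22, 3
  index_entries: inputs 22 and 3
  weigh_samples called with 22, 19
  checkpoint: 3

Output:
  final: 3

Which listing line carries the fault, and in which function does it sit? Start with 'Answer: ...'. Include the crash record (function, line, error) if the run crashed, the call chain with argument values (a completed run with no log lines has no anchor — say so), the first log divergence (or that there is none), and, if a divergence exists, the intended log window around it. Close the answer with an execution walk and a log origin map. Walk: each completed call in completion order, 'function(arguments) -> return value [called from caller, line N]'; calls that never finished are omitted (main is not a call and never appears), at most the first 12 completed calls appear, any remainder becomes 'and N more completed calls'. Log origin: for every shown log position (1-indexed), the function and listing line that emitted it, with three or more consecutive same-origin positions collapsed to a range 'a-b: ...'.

Answer: the defect is in weigh_samples at line 23.
Key observation: The log first diverges at position 21: the faulty run prints 'checkpoint: 3' where the working version prints 'checkpoint: 19'.
Call chain: main.
First divergence: position 21 — shown 'checkpoint: 3', intended 'checkpoint: 19'.
Intended log window:
  19: index_entries: inputs 22 and 3
  20: weigh_samples called with 22, 19
  21: checkpoint: 19
Execution walk:
  resolve_slot([1, 4, 1, 1, 5, 10]) -> 22  [called from main, line 35]
  collect_span([1, 4, 1, 1, 5, 10], 1) -> 3  [called from main, line 36]
  weigh_samples(22, 19, 1) -> 3  [called from index_entries, line 29]
  index_entries(22, 3) -> 3  [called from main, line 38]
Log origins:
  1: emitted by main (line 34)
  2: emitted by resolve_slot (line 2)
  3-8: emitted by resolve_slot (line 6)
  9: emitted by resolve_slot (line 7)
  10: emitted by collect_span (line 11)
  11-16: emitted by collect_span (line 16)
  17: emitted by collect_span (line 17)
  18: emitted by main (line 37)
  19: emitted by index_entries (line 26)
  20: emitted by weigh_samples (line 21)
  21: emitted by main (line 39)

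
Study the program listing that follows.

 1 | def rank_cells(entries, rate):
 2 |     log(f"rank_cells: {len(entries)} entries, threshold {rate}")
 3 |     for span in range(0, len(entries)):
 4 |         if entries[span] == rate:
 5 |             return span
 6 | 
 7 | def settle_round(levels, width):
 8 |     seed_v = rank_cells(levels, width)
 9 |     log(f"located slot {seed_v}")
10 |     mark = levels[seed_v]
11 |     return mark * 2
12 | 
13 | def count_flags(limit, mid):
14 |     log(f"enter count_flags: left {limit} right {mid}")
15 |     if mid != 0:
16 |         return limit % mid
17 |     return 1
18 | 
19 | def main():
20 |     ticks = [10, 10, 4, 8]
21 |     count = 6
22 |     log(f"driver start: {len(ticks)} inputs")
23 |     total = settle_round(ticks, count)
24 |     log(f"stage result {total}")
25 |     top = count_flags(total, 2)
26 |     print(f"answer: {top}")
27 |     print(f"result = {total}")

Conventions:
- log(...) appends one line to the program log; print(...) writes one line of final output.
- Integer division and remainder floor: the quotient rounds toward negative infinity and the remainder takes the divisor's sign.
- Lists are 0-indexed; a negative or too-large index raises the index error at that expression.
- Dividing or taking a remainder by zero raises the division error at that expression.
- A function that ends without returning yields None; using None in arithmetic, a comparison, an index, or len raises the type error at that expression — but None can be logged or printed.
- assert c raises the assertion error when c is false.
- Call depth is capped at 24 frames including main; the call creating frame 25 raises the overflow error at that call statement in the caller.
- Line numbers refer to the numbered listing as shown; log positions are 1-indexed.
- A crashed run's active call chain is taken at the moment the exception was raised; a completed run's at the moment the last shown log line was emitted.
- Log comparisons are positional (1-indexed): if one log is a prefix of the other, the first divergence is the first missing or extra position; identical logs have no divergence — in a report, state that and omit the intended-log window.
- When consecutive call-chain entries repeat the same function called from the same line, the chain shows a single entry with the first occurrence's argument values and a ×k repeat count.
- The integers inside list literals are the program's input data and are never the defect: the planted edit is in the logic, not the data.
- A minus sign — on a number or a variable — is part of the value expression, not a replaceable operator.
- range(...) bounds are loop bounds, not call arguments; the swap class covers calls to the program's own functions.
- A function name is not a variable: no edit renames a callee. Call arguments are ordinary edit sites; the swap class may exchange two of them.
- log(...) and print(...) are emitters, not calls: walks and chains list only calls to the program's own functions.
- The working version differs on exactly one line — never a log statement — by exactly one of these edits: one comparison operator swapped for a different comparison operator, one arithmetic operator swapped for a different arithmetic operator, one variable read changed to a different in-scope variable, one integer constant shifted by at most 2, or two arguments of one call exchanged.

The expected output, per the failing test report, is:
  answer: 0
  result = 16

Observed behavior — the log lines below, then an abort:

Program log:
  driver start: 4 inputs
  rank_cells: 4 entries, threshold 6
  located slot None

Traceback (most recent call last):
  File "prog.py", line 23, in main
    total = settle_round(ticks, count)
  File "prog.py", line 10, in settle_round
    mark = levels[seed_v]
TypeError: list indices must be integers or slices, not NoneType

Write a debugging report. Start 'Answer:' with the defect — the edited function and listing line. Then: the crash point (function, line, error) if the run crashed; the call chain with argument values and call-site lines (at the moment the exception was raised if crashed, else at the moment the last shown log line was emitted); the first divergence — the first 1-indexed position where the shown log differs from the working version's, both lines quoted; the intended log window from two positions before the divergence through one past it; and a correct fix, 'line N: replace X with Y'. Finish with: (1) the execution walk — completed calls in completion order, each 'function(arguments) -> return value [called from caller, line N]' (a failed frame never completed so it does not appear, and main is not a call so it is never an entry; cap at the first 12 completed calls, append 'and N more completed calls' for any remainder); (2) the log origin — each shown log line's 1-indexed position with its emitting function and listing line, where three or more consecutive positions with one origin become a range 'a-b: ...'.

Answer: the defect is in main at line 21.
The tell: Everything matches until log position 2, which reads 'rank_cells: 4 entries, threshold 6' in place of 'rank_cells: 4 entries, threshold 8'.
Crash: settle_round, line 10, TypeError.
Call chain: main -> settle_round([10, 10, 4, 8], 6) (called at line 23).
First divergence: position 2; shown 'rank_cells: 4 entries, threshold 6' vs intended 'rank_cells: 4 entries, threshold 8'.
Intended log window:
  1: driver start: 4 inputs
  2: rank_cells: 4 entries, threshold 8
  3: located slot 3
Execution walk:
  rank_cells([10, 10, 4, 8], 6) -> None  [called from settle_round, line 8]
Origin of each log line:
  1: from main, line 22
  2: from rank_cells, line 2
  3: from settle_round, line 9
A correct fix: line 21: replace `6` with `8`.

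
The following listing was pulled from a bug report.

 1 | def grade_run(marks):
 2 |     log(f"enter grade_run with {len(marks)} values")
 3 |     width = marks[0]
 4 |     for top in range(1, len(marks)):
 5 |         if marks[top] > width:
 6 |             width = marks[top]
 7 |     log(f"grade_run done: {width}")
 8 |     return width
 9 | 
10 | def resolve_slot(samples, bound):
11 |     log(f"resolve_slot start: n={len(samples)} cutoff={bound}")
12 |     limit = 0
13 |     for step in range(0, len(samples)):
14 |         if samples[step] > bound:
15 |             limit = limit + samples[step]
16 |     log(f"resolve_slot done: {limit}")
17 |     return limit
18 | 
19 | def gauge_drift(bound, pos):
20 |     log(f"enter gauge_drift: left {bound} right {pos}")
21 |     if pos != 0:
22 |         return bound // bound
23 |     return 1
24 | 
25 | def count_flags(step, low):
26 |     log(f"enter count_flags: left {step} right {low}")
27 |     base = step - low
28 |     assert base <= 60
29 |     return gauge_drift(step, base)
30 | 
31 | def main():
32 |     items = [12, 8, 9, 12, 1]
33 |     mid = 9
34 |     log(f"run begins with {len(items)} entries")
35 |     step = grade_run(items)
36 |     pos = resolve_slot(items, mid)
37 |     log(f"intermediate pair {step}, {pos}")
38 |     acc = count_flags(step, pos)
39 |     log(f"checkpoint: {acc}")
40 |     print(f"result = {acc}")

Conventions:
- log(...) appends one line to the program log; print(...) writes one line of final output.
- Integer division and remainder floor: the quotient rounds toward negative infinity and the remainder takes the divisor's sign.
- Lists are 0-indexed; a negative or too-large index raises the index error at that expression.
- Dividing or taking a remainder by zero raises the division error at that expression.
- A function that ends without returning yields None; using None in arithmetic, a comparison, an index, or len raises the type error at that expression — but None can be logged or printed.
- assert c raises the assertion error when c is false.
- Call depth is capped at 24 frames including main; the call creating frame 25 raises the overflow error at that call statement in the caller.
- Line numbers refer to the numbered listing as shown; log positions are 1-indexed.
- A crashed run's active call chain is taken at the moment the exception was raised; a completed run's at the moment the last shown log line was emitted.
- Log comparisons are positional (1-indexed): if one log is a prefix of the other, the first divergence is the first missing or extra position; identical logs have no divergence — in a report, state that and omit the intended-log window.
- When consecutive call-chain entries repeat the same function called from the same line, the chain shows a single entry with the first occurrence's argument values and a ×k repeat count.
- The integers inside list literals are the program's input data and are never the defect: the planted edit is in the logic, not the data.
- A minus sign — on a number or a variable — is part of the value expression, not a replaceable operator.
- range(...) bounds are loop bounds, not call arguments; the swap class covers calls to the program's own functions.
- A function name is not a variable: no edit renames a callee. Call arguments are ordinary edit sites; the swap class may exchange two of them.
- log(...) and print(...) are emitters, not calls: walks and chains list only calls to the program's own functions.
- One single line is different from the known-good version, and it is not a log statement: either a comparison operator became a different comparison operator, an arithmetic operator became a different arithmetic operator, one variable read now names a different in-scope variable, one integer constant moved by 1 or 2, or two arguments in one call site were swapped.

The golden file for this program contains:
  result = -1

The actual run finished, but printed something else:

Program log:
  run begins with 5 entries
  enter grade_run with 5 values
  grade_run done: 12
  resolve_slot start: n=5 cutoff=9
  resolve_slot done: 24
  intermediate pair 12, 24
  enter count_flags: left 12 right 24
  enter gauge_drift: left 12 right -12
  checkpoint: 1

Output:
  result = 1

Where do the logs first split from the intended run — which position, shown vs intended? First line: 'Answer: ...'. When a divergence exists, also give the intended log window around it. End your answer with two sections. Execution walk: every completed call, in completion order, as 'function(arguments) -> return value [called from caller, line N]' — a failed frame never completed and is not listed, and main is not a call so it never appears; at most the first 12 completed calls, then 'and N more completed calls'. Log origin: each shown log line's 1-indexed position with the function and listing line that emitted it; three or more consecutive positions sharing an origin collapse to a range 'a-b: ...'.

Answer: position 9 — shown 'checkpoint: 1', intended 'checkpoint: -1'.
Intended log window:
  7: enter count_flags: left 12 right 24
  8: enter gauge_drift: left 12 right -12
  9: checkpoint: -1
Execution walk:
  grade_run([12, 8, 9, 12, 1]) -> 12  [called from main, line 35]
  resolve_slot([12, 8, 9, 12, 1], 9) -> 24  [called from main, line 36]
  gauge_drift(12, -12) -> 1  [called from count_flags, line 29]
  count_flags(12, 24) -> 1  [called from main, line 38]
Log line origins:
  1: emitted by main (line 34)
  2: emitted by grade_run (line 2)
  3: emitted by grade_run (line 7)
  4: emitted by resolve_slot (line 11)
  5: emitted by resolve_slot (line 16)
  6: emitted by main (line 37)
  7: emitted by count_flags (line 26)
  8: emitted by gauge_drift (line 20)
  9: emitted by main (line 39)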